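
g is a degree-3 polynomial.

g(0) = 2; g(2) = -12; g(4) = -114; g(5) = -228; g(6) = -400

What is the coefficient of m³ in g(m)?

-2

Write g(m) = am³ + bm² + cm + d; the 5 given values yield a linear system in the 4 coefficients.
Solving, g(m) = -2m³ + m² - m + 2.
The coefficient of m³ is -2.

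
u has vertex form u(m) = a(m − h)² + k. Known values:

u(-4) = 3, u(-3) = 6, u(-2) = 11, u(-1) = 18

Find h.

First differences 3, 5, 7; second difference 2 = 2a, so a = 1.
Expanding, the m-coefficient is −2ah = -2h; matching it to the data gives h = -5, and then k = 2.
So u(m) = 1(m + 5)² + 2.
Hence h = -5.

-5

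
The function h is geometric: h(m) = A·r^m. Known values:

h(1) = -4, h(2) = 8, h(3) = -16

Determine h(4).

32

Consecutive ratio: 8/(-4) = -2, and -16/8 = -2, so r = -2.
Then A·(-2)^1 = -4 gives A = 2, and h(m) = 2·(-2)^m.
h(4) = 2·(-2)^4 = 32.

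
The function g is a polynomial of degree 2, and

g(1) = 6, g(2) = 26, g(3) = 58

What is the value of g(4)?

Write g(t) = at² + bt + c; the 3 given values yield a linear system in the 3 coefficients.
Solving, g(t) = 6t² + 2t - 2.
Then g(4) = 102.

102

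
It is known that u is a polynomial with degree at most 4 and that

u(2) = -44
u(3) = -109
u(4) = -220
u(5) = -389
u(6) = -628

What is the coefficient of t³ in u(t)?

-2

First differences: -65, -111, -169, -239. Second differences: -46, -58, -70. Third differences: -12, -12.
Level-3 differences are constant, so u has degree 3.
Fitting a degree-3 polynomial gives u(t) = -2t³ - 5t² - 2t - 4.
The coefficient of t³ is -2.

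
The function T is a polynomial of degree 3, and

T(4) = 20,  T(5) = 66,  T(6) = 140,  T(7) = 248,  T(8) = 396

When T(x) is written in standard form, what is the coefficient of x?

Write T(x) = ax³ + bx² + cx + d; the 5 given values yield a linear system in the 4 coefficients.
Solving, T(x) = x³ - x² - 6x - 4.
The coefficient of x is -6.

-6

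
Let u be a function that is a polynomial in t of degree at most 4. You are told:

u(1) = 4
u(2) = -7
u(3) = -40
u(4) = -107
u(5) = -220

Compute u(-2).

First differences: -11, -33, -67, -113. Second differences: -22, -34, -46. Third differences: -12, -12.
Level-3 differences are constant, so u has degree 3.
Fitting a degree-3 polynomial gives u(t) = -2t³ + t² + 5.
Then u(-2) = 25.

25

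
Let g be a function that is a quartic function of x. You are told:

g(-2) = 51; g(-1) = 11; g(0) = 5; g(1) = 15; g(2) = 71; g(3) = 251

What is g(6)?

3035

Write g(x) = ax^4 + bx³ + cx² + dx + e; the 6 given values yield a linear system in the 5 coefficients.
Solving, g(x) = 2x^4 + x³ + 6x² + x + 5.
Then g(6) = 3035.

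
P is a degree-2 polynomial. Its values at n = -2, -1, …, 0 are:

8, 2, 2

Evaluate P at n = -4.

38

Write P(n) = an² + bn + c; the 3 given values yield a linear system in the 3 coefficients.
Solving, P(n) = 3n² + 3n + 2.
Then P(-4) = 38.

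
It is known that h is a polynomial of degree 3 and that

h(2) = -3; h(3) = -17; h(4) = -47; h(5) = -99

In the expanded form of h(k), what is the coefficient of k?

Write h(k) = ak³ + bk² + ck + d; the 4 given values yield a linear system in the 4 coefficients.
Solving, h(k) = -k³ + k² + 1.
The coefficient of k is 0.

0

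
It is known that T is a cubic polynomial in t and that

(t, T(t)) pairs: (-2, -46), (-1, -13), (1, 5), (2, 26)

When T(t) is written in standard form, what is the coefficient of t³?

3

Write T(t) = at³ + bt² + ct + d; the 4 given values yield a linear system in the 4 coefficients.
Solving, T(t) = 3t³ - 2t² + 6t - 2.
The coefficient of t³ is 3.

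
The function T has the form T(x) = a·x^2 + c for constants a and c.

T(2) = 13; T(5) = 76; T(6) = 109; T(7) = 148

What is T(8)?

From T(2) = 13 and T(5) = 76: 4a + c = 13 and 25a + c = 76.
Subtracting: 21a = 63, so a = 3; then c = 13 − 3·4 = 1.
So T(x) = 3x² + 1, and T(8) = 193.

193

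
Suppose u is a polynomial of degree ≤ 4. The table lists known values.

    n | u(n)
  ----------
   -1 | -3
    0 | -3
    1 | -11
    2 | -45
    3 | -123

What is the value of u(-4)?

129

First differences: 0, -8, -34, -78. Second differences: -8, -26, -44. Third differences: -18, -18.
Level-3 differences are constant, so u has degree 3.
Fitting a degree-3 polynomial gives u(n) = -3n³ - 4n² - n - 3.
Then u(-4) = 129.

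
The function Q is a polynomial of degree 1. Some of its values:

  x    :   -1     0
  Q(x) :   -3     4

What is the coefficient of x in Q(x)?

7

Write Q(x) = ax + b; the 2 given values yield a linear system in the 2 coefficients.
Solving, Q(x) = 7x + 4.
The coefficient of x is 7.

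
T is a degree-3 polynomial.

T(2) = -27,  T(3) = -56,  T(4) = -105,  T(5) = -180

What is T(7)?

Write T(t) = at³ + bt² + ct + d; the 4 given values yield a linear system in the 4 coefficients.
Solving, T(t) = -t³ - t² - 5t - 5.
Then T(7) = -432.

-432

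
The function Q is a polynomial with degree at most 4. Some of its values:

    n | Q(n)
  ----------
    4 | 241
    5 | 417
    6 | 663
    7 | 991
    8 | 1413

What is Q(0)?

-3

Write Q(n) = an^4 + bn³ + cn² + dn + e; the 5 given values yield a linear system in the 5 coefficients.
Solving, the leading coefficient vanishes, and Q(n) = 2n³ + 5n² + 9n - 3.
The constant term is Q(0) = -3.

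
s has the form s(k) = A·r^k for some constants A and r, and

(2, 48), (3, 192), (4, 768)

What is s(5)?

Consecutive ratio: 192/48 = 4, and 768/192 = 4, so r = 4.
Then A·4^2 = 48 gives A = 3, and s(k) = 3·4^k.
s(5) = 3·4^5 = 3072.

3072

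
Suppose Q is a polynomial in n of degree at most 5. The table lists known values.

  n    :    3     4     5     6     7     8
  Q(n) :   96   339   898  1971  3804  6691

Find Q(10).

Write Q(n) = an^5 + bn^4 + cn³ + dn² + en + p; the 6 given values yield a linear system in the 6 coefficients.
Solving, the leading coefficient vanishes, and Q(n) = 2n^4 - 3n³ + 4n + 3.
Then Q(10) = 17043.

17043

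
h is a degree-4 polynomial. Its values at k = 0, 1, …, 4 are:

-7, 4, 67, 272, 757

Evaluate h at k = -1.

-8

Write h(k) = ak^4 + bk³ + ck² + dk + e; the 5 given values yield a linear system in the 5 coefficients.
Solving, h(k) = 2k^4 + 3k³ + 3k² + 3k - 7.
Then h(-1) = -8.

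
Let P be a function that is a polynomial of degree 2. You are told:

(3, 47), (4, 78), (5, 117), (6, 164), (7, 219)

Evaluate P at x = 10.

432

Write P(x) = ax² + bx + c; the 5 given values yield a linear system in the 3 coefficients.
Solving, P(x) = 4x² + 3x + 2.
Then P(10) = 432.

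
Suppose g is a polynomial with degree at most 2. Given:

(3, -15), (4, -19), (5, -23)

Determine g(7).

-31

First differences: -4, -4.
Level-1 differences are constant, so g has degree 1.
Fitting a degree-1 polynomial gives g(m) = -4m - 3.
Then g(7) = -31.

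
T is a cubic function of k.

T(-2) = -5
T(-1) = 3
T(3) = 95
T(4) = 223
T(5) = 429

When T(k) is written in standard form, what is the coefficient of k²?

3

Write T(k) = ak³ + bk² + ck + d; the 5 given values yield a linear system in the 4 coefficients.
Solving, T(k) = 3k³ + 3k² - 4k - 1.
The coefficient of k² is 3.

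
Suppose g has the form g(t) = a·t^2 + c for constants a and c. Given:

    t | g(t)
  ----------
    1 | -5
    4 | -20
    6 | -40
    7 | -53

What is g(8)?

From g(1) = -5 and g(4) = -20: 1a + c = -5 and 16a + c = -20.
Subtracting: 15a = -15, so a = -1; then c = -5 − (-1)·1 = -4.
So g(t) = -1t² − 4, and g(8) = -68.

-68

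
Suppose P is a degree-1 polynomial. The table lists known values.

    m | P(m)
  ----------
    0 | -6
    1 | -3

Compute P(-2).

Write P(m) = am + b; the 2 given values yield a linear system in the 2 coefficients.
Solving, P(m) = 3m - 6.
Then P(-2) = -12.

-12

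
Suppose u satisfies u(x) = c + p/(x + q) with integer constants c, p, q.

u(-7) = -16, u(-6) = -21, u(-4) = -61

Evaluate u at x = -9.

(u(x) − c)(x + q) = p for each data point; the three points give a linear system in c and q, then p follows.
Solving: c = -1, q = 3, p = 60, so u(x) = -1 + 60/(x + 3).
Then u(-9) = -1 + 60/(-6) = -11.

-11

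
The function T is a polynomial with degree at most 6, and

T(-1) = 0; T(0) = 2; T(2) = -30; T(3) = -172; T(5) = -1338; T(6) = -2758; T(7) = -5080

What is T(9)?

-13750

Write T(n) = an^6 + bn^5 + cn^4 + dn³ + en² + pn + q; the 7 given values yield a linear system in the 7 coefficients.
Solving, the top 2 coefficients vanish, and T(n) = -2n^4 - n³ + n² + 2n + 2.
Then T(9) = -13750.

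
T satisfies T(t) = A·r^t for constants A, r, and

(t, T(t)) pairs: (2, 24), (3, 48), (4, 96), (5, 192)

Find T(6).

384

Consecutive ratio: 48/24 = 2, and 96/48 = 2, so r = 2.
Then A·2^2 = 24 gives A = 6, and T(t) = 6·2^t.
T(6) = 6·2^6 = 384.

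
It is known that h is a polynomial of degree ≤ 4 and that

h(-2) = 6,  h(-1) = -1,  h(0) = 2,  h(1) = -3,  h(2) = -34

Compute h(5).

Write h(m) = am^4 + bm³ + cm² + dm + e; the 5 given values yield a linear system in the 5 coefficients.
Solving, the leading coefficient vanishes, and h(m) = -3m³ - 4m² + 2m + 2.
Then h(5) = -463.

-463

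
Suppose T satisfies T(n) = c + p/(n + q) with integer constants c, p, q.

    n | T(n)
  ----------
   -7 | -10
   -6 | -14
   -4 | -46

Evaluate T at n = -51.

(T(n) − c)(n + q) = p for each data point; the three points give a linear system in c and q, then p follows.
Solving: c = 2, q = 3, p = 48, so T(n) = 2 + 48/(n + 3).
Then T(-51) = 2 + 48/(-48) = 1.

1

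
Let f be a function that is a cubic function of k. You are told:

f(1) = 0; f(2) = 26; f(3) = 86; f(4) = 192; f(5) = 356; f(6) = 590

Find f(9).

Write f(k) = ak³ + bk² + ck + d; the 6 given values yield a linear system in the 4 coefficients.
Solving, f(k) = 2k³ + 5k² - 3k - 4.
Then f(9) = 1832.

1832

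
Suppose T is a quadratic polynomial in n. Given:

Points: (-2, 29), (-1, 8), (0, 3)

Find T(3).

Write T(n) = an² + bn + c; the 3 given values yield a linear system in the 3 coefficients.
Solving, T(n) = 8n² + 3n + 3.
Then T(3) = 84.

84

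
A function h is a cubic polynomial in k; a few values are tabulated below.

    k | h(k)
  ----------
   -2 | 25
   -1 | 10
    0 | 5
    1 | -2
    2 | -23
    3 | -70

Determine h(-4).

Write h(k) = ak³ + bk² + ck + d; the 6 given values yield a linear system in the 4 coefficients.
Solving, h(k) = -2k³ - k² - 4k + 5.
Then h(-4) = 133.

133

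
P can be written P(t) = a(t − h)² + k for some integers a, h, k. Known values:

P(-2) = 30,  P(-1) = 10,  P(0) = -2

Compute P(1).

First differences -20, -12; second difference 8 = 2a, so a = 4.
Expanding, the t-coefficient is −2ah = -8h; matching it to the data gives h = 1, and then k = -6.
So P(t) = 4(t − 1)² − 6.
P(1) = 4·0² − 6 = -6.

-6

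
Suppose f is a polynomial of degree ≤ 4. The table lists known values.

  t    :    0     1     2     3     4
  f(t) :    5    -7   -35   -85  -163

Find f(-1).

7

First differences: -12, -28, -50, -78. Second differences: -16, -22, -28. Third differences: -6, -6.
Level-3 differences are constant, so f has degree 3.
Fitting a degree-3 polynomial gives f(t) = -t³ - 5t² - 6t + 5.
Then f(-1) = 7.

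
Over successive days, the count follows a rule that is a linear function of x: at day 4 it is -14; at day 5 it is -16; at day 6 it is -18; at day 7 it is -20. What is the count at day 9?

-24

Write the value at x as u(x).
First differences: -2, -2, -2.
Level-1 differences are constant, so u has degree 1.
Fitting a degree-1 polynomial gives u(x) = -2x - 6.
Then u(9) = -24.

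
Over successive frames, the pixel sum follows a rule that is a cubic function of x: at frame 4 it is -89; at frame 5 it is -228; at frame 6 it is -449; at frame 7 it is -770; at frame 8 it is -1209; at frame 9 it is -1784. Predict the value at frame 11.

Write the value at x as h(x).
First differences: -139, -221, -321, -439, -575. Second differences: -82, -100, -118, -136. Third differences: -18, -18, -18.
Level-3 differences are constant, so h has degree 3.
Fitting a degree-3 polynomial gives h(x) = -3x³ + 4x² + 8x + 7.
Then h(11) = -3414.

-3414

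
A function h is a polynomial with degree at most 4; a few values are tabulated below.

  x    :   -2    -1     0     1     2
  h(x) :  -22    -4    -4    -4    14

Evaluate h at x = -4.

-184

First differences: 18, 0, 0, 18. Second differences: -18, 0, 18. Third differences: 18, 18.
Level-3 differences are constant, so h has degree 3.
Fitting a degree-3 polynomial gives h(x) = 3x³ - 3x - 4.
Then h(-4) = -184.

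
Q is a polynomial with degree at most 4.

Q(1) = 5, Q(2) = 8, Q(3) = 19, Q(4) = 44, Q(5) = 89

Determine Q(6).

Write Q(m) = am^4 + bm³ + cm² + dm + e; the 5 given values yield a linear system in the 5 coefficients.
Solving, the leading coefficient vanishes, and Q(m) = m³ - 2m² + 2m + 4.
Then Q(6) = 160.

160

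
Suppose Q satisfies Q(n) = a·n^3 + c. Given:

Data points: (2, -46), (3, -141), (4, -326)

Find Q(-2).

From Q(2) = -46 and Q(3) = -141: 8a + c = -46 and 27a + c = -141.
Subtracting: 19a = -95, so a = -5; then c = -46 − (-5)·8 = -6.
So Q(n) = -5n³ − 6, and Q(-2) = 34.

34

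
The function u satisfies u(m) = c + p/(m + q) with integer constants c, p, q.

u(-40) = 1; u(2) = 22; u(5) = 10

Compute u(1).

42

(u(m) − c)(m + q) = p for each data point; the three points give a linear system in c and q, then p follows.
Solving: c = 2, q = 0, p = 40, so u(m) = 2 + 40/(m + 0).
Then u(1) = 2 + 40/1 = 42.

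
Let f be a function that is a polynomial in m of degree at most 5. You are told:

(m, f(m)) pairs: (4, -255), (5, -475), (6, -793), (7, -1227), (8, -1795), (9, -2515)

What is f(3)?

-115

First differences: -220, -318, -434, -568, -720. Second differences: -98, -116, -134, -152. Third differences: -18, -18, -18.
Level-3 differences are constant, so f has degree 3.
Fitting a degree-3 polynomial gives f(m) = -3m³ - 4m² - m + 5.
Then f(3) = -115.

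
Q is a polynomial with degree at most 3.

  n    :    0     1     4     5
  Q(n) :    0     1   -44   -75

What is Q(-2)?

-26

Write Q(n) = an³ + bn² + cn + d; the 4 given values yield a linear system in the 4 coefficients.
Solving, the leading coefficient vanishes, and Q(n) = -4n² + 5n.
Then Q(-2) = -26.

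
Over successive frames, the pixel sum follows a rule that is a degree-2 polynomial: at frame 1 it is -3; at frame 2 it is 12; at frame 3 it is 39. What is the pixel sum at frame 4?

Write the value at m as Q(m).
Write Q(m) = am² + bm + c; the 3 given values yield a linear system in the 3 coefficients.
Solving, Q(m) = 6m² - 3m - 6.
Then Q(4) = 78.

78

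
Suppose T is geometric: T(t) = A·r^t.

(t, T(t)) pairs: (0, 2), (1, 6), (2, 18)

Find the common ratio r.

3

Consecutive ratio: 6/2 = 3, and 18/6 = 3, so r = 3.
Then A·3^0 = 2 gives A = 2, and T(t) = 2·3^t.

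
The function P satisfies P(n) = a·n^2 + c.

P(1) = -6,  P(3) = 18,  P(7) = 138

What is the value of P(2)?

From P(1) = -6 and P(3) = 18: 1a + c = -6 and 9a + c = 18.
Subtracting: 8a = 24, so a = 3; then c = -6 − 3·1 = -9.
So P(n) = 3n² − 9, and P(2) = 3.

3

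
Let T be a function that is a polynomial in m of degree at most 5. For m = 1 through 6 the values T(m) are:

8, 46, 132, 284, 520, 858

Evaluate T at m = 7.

1316

First differences: 38, 86, 152, 236, 338. Second differences: 48, 66, 84, 102. Third differences: 18, 18, 18.
Level-3 differences are constant, so T has degree 3.
Extending the table by one column gives the next first difference 458, so T(7) = 858 + 458 = 1316.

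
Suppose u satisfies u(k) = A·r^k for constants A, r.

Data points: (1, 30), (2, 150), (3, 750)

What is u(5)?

18750

Consecutive ratio: 150/30 = 5, and 750/150 = 5, so r = 5.
Then A·5^1 = 30 gives A = 6, and u(k) = 6·5^k.
u(5) = 6·5^5 = 18750.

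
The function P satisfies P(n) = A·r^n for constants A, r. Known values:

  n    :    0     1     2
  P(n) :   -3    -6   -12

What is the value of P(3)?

-24

Consecutive ratio: -6/(-3) = 2, and -12/(-6) = 2, so r = 2.
Then A·2^0 = -3 gives A = -3, and P(n) = -3·2^n.
P(3) = -3·2^3 = -24.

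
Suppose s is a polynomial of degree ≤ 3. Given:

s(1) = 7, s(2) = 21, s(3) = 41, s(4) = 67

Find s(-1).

Write s(t) = at³ + bt² + ct + d; the 4 given values yield a linear system in the 4 coefficients.
Solving, the leading coefficient vanishes, and s(t) = 3t² + 5t - 1.
Then s(-1) = -3.

-3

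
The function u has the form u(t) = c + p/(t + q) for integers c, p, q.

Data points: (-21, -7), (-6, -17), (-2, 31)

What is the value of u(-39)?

(u(t) − c)(t + q) = p for each data point; the three points give a linear system in c and q, then p follows.
Solving: c = -5, q = 3, p = 36, so u(t) = -5 + 36/(t + 3).
Then u(-39) = -5 + 36/(-36) = -6.

-6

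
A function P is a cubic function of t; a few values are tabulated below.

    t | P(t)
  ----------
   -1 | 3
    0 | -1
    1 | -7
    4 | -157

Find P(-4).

123

Write P(t) = at³ + bt² + ct + d; the 4 given values yield a linear system in the 4 coefficients.
Solving, P(t) = -2t³ - t² - 3t - 1.
Then P(-4) = 123.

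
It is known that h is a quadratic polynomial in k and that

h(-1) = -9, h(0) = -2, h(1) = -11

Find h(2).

Write h(k) = ak² + bk + c; the 3 given values yield a linear system in the 3 coefficients.
Solving, h(k) = -8k² - k - 2.
Then h(2) = -36.

-36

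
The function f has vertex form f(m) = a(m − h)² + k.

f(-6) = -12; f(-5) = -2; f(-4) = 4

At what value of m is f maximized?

First differences 10, 6; second difference -4 = 2a, so a = -2.
Expanding, the m-coefficient is −2ah = 4h; matching it to the data gives h = -3, and then k = 6.
So f(m) = -2(m + 3)² + 6.
Hence h = -3.

-3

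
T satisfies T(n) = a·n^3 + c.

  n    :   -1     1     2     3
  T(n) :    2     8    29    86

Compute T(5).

380

From T(-1) = 2 and T(1) = 8: -1a + c = 2 and 1a + c = 8.
Subtracting: 2a = 6, so a = 3; then c = 2 − 3·(-1) = 5.
So T(n) = 3n³ + 5, and T(5) = 380.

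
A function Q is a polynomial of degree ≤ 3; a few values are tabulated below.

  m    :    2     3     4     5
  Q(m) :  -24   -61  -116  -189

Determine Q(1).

-5

Write Q(m) = am³ + bm² + cm + d; the 4 given values yield a linear system in the 4 coefficients.
Solving, the leading coefficient vanishes, and Q(m) = -9m² + 8m - 4.
Then Q(1) = -5.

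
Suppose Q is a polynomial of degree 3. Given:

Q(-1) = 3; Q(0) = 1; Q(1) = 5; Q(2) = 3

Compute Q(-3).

73

Write Q(n) = an³ + bn² + cn + d; the 4 given values yield a linear system in the 4 coefficients.
Solving, Q(n) = -2n³ + 3n² + 3n + 1.
Then Q(-3) = 73.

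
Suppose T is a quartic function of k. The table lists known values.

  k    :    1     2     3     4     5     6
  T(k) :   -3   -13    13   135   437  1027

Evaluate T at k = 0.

7

First differences: -10, 26, 122, 302, 590. Second differences: 36, 96, 180, 288. Third differences: 60, 84, 108. Fourth differences: 24, 24.
Level-4 differences are constant, so T has degree 4.
Fitting a degree-4 polynomial gives T(k) = k^4 - 7k² - 4k + 7.
Then T(0) = 7.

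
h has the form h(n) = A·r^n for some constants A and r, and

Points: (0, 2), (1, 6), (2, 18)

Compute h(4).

162

Consecutive ratio: 6/2 = 3, and 18/6 = 3, so r = 3.
Then A·3^0 = 2 gives A = 2, and h(n) = 2·3^n.
h(4) = 2·3^4 = 162.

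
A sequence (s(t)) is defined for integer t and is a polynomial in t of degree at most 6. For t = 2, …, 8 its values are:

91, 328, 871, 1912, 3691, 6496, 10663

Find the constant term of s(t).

First differences: 237, 543, 1041, 1779, 2805, 4167. Second differences: 306, 498, 738, 1026, 1362. Third differences: 192, 240, 288, 336. Fourth differences: 48, 48, 48.
Level-4 differences are constant, so s has degree 4.
Fitting a degree-4 polynomial gives s(t) = 2t^4 + 4t³ + 7t² - 4t + 7.
The constant term is s(0) = 7.

7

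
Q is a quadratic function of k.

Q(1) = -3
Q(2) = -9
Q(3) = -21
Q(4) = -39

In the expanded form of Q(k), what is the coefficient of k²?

First differences: -6, -12, -18. Second differences: -6, -6.
Level-2 differences are constant, so Q has degree 2.
Fitting a degree-2 polynomial gives Q(k) = -3k² + 3k - 3.
The coefficient of k² is -3.

-3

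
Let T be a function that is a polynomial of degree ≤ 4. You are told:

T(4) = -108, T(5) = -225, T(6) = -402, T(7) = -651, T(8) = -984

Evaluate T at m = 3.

Write T(m) = am^4 + bm³ + cm² + dm + e; the 5 given values yield a linear system in the 5 coefficients.
Solving, the leading coefficient vanishes, and T(m) = -2m³ + 5m.
Then T(3) = -39.

-39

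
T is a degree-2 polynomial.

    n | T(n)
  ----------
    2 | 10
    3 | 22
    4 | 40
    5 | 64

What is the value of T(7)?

Write T(n) = an² + bn + c; the 4 given values yield a linear system in the 3 coefficients.
Solving, T(n) = 3n² - 3n + 4.
Then T(7) = 130.

130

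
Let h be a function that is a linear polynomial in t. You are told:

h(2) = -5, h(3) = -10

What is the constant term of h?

5

Write h(t) = at + b; the 2 given values yield a linear system in the 2 coefficients.
Solving, h(t) = -5t + 5.
The constant term is h(0) = 5.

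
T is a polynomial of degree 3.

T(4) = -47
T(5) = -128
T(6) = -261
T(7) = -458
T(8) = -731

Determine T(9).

-1092

First differences: -81, -133, -197, -273. Second differences: -52, -64, -76. Third differences: -12, -12.
Level-3 differences are constant, so T has degree 3.
Fitting a degree-3 polynomial gives T(t) = -2t³ + 4t² + 5t - 3.
Then T(9) = -1092.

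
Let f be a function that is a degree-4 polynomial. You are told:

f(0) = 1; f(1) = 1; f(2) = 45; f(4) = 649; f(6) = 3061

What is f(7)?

Write f(k) = ak^4 + bk³ + ck² + dk + e; the 5 given values yield a linear system in the 5 coefficients.
Solving, f(k) = 2k^4 + 2k³ + 2k² - 6k + 1.
Then f(7) = 5545.

5545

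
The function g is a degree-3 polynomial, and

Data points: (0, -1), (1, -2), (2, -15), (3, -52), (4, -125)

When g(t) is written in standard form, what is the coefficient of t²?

First differences: -1, -13, -37, -73. Second differences: -12, -24, -36. Third differences: -12, -12.
Level-3 differences are constant, so g has degree 3.
Fitting a degree-3 polynomial gives g(t) = -2t³ + t - 1.
The coefficient of t² is 0.

0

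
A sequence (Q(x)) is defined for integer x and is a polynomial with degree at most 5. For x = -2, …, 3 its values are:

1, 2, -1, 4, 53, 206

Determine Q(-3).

8

First differences: 1, -3, 5, 49, 153. Second differences: -4, 8, 44, 104. Third differences: 12, 36, 60. Fourth differences: 24, 24.
Level-4 differences are constant, so Q has degree 4.
Fitting a degree-4 polynomial gives Q(x) = x^4 + 4x³ + 3x² - 3x - 1.
Then Q(-3) = 8.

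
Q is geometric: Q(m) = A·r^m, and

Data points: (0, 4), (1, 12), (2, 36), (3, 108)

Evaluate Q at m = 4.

324

Consecutive ratio: 12/4 = 3, and 36/12 = 3, so r = 3.
Then A·3^0 = 4 gives A = 4, and Q(m) = 4·3^m.
Q(4) = 4·3^4 = 324.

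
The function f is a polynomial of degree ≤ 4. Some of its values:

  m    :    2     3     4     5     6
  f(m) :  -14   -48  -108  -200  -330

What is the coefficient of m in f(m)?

5

Write f(m) = am^4 + bm³ + cm² + dm + e; the 5 given values yield a linear system in the 5 coefficients.
Solving, the leading coefficient vanishes, and f(m) = -m³ - 4m² + 5m.
The coefficient of m is 5.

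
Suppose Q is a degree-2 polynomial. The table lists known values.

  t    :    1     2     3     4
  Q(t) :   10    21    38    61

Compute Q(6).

Write Q(t) = at² + bt + c; the 4 given values yield a linear system in the 3 coefficients.
Solving, Q(t) = 3t² + 2t + 5.
Then Q(6) = 125.

125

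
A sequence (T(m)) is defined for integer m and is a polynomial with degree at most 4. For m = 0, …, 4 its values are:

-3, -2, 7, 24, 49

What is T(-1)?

4

First differences: 1, 9, 17, 25. Second differences: 8, 8, 8.
Level-2 differences are constant, so T has degree 2.
Fitting a degree-2 polynomial gives T(m) = 4m² - 3m - 3.
Then T(-1) = 4.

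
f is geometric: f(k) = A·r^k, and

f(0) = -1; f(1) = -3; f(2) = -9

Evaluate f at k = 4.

-81

Consecutive ratio: -3/(-1) = 3, and -9/(-3) = 3, so r = 3.
Then A·3^0 = -1 gives A = -1, and f(k) = -1·3^k.
f(4) = -1·3^4 = -81.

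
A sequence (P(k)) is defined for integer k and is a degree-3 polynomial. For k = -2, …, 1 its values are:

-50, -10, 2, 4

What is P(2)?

14

Write P(k) = ak³ + bk² + ck + d; the 4 given values yield a linear system in the 4 coefficients.
Solving, P(k) = 3k³ - 5k² + 4k + 2.
Then P(2) = 14.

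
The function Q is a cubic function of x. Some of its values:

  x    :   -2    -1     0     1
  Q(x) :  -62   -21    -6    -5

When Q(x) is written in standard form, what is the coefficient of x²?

Write Q(x) = ax³ + bx² + cx + d; the 4 given values yield a linear system in the 4 coefficients.
Solving, Q(x) = 2x³ - 7x² + 6x - 6.
The coefficient of x² is -7.

-7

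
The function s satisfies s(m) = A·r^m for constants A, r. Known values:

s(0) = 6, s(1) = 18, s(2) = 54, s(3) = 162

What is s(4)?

Consecutive ratio: 18/6 = 3, and 54/18 = 3, so r = 3.
Then A·3^0 = 6 gives A = 6, and s(m) = 6·3^m.
s(4) = 6·3^4 = 486.

486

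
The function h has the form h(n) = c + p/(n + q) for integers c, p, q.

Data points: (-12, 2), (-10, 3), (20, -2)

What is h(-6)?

11

(h(n) − c)(n + q) = p for each data point; the three points give a linear system in c and q, then p follows.
Solving: c = -1, q = 4, p = -24, so h(n) = -1 − 24/(n + 4).
Then h(-6) = -1 − 24/(-2) = 11.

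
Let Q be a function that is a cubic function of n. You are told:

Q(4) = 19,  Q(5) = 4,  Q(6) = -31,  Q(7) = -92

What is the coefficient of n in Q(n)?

Write Q(n) = an³ + bn² + cn + d; the 4 given values yield a linear system in the 4 coefficients.
Solving, Q(n) = -n³ + 5n² + n - 1.
The coefficient of n is 1.

1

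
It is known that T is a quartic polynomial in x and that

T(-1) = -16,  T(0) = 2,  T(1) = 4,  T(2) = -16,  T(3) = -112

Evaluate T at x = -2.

Write T(x) = ax^4 + bx³ + cx² + dx + e; the 5 given values yield a linear system in the 5 coefficients.
Solving, T(x) = -2x^4 + 3x³ - 6x² + 7x + 2.
Then T(-2) = -92.

-92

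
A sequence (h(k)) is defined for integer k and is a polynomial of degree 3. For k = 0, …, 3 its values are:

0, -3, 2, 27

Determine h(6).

Write h(k) = ak³ + bk² + ck + d; the 4 given values yield a linear system in the 4 coefficients.
Solving, h(k) = 2k³ - 2k² - 3k.
Then h(6) = 342.

342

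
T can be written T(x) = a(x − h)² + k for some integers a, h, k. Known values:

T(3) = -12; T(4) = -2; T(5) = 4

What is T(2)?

First differences 10, 6; second difference -4 = 2a, so a = -2.
Expanding, the x-coefficient is −2ah = 4h; matching it to the data gives h = 6, and then k = 6.
So T(x) = -2(x − 6)² + 6.
T(2) = -2·(-4)² + 6 = -26.

-26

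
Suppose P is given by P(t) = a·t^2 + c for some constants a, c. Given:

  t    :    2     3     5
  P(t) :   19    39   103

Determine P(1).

From P(2) = 19 and P(3) = 39: 4a + c = 19 and 9a + c = 39.
Subtracting: 5a = 20, so a = 4; then c = 19 − 4·4 = 3.
So P(t) = 4t² + 3, and P(1) = 7.

7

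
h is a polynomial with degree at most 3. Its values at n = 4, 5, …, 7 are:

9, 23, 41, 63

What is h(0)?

Write h(n) = an³ + bn² + cn + d; the 4 given values yield a linear system in the 4 coefficients.
Solving, the leading coefficient vanishes, and h(n) = 2n² - 4n - 7.
The constant term is h(0) = -7.

-7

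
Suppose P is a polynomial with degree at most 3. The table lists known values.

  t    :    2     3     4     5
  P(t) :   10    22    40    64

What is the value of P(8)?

172

First differences: 12, 18, 24. Second differences: 6, 6.
Level-2 differences are constant, so P has degree 2.
Fitting a degree-2 polynomial gives P(t) = 3t² - 3t + 4.
Then P(8) = 172.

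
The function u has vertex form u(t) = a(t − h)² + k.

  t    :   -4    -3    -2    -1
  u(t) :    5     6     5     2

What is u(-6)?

-3

First differences 1, -1, -3; second difference -2 = 2a, so a = -1.
Expanding, the t-coefficient is −2ah = 2h; matching it to the data gives h = -3, and then k = 6.
So u(t) = -1(t + 3)² + 6.
u(-6) = -1·(-3)² + 6 = -3.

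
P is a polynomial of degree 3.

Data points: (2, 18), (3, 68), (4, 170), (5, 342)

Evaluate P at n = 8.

Write P(n) = an³ + bn² + cn + d; the 4 given values yield a linear system in the 4 coefficients.
Solving, P(n) = 3n³ - n² - 2n + 2.
Then P(8) = 1458.

1458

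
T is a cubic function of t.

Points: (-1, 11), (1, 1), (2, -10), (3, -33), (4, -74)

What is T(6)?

Write T(t) = at³ + bt² + ct + d; the 5 given values yield a linear system in the 4 coefficients.
Solving, T(t) = -t³ - 4t + 6.
Then T(6) = -234.

-234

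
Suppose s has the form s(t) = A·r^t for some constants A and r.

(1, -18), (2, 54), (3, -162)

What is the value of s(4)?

Consecutive ratio: 54/(-18) = -3, and -162/54 = -3, so r = -3.
Then A·(-3)^1 = -18 gives A = 6, and s(t) = 6·(-3)^t.
s(4) = 6·(-3)^4 = 486.

486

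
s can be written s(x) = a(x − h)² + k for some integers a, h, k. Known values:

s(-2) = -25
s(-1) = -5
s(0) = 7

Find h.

1

First differences 20, 12; second difference -8 = 2a, so a = -4.
Expanding, the x-coefficient is −2ah = 8h; matching it to the data gives h = 1, and then k = 11.
So s(x) = -4(x − 1)² + 11.
Hence h = 1.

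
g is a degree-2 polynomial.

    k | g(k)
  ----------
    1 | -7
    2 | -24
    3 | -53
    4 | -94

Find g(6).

-212

First differences: -17, -29, -41. Second differences: -12, -12.
Level-2 differences are constant, so g has degree 2.
Fitting a degree-2 polynomial gives g(k) = -6k² + k - 2.
Then g(6) = -212.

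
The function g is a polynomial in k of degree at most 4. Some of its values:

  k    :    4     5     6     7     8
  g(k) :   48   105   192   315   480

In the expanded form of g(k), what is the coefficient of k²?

0

Write g(k) = ak^4 + bk³ + ck² + dk + e; the 5 given values yield a linear system in the 5 coefficients.
Solving, the leading coefficient vanishes, and g(k) = k³ - 4k.
The coefficient of k² is 0.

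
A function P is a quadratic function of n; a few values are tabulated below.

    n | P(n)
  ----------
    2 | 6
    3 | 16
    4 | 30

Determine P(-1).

0

Write P(n) = an² + bn + c; the 3 given values yield a linear system in the 3 coefficients.
Solving, P(n) = 2n² - 2.
Then P(-1) = 0.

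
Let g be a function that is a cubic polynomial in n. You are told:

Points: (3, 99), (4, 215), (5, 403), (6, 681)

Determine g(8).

1579

Write g(n) = an³ + bn² + cn + d; the 4 given values yield a linear system in the 4 coefficients.
Solving, g(n) = 3n³ + 5n + 3.
Then g(8) = 1579.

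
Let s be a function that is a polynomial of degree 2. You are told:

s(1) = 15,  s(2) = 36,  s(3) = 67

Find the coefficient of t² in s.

Write s(t) = at² + bt + c; the 3 given values yield a linear system in the 3 coefficients.
Solving, s(t) = 5t² + 6t + 4.
The coefficient of t² is 5.

5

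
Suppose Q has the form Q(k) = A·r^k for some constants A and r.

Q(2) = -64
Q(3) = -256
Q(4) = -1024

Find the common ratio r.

Consecutive ratio: -256/(-64) = 4, and -1024/(-256) = 4, so r = 4.
Then A·4^2 = -64 gives A = -4, and Q(k) = -4·4^k.

4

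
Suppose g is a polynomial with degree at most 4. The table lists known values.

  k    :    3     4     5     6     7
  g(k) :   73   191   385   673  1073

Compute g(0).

First differences: 118, 194, 288, 400. Second differences: 76, 94, 112. Third differences: 18, 18.
Level-3 differences are constant, so g has degree 3.
Fitting a degree-3 polynomial gives g(k) = 3k³ + 2k² - 7k - 5.
Then g(0) = -5.

-5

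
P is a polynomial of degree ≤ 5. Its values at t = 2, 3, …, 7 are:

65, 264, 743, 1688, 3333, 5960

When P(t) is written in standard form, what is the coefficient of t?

-3

First differences: 199, 479, 945, 1645, 2627. Second differences: 280, 466, 700, 982. Third differences: 186, 234, 282. Fourth differences: 48, 48.
Level-4 differences are constant, so P has degree 4.
Fitting a degree-4 polynomial gives P(t) = 2t^4 + 3t³ + 3t² - 3t + 3.
The coefficient of t is -3.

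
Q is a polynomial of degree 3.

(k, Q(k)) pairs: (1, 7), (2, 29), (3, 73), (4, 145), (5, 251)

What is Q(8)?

Write Q(k) = ak³ + bk² + ck + d; the 5 given values yield a linear system in the 4 coefficients.
Solving, Q(k) = k³ + 5k² + 1.
Then Q(8) = 833.

833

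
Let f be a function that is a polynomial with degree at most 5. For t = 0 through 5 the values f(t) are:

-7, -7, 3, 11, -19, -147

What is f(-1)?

-9

Write f(t) = at^5 + bt^4 + ct³ + dt² + et + p; the 6 given values yield a linear system in the 6 coefficients.
Solving, the leading coefficient vanishes, and f(t) = -t^4 + 4t³ - 3t - 7.
Then f(-1) = -9.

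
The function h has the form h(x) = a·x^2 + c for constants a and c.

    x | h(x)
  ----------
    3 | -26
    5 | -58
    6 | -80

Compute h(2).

-16

From h(3) = -26 and h(5) = -58: 9a + c = -26 and 25a + c = -58.
Subtracting: 16a = -32, so a = -2; then c = -26 − (-2)·9 = -8.
So h(x) = -2x² − 8, and h(2) = -16.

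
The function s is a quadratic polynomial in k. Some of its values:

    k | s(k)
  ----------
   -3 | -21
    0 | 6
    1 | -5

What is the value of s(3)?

-57

Write s(k) = ak² + bk + c; the 3 given values yield a linear system in the 3 coefficients.
Solving, s(k) = -5k² - 6k + 6.
Then s(3) = -57.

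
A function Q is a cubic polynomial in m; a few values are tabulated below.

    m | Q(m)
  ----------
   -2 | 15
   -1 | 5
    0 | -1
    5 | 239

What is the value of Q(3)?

Write Q(m) = am³ + bm² + cm + d; the 4 given values yield a linear system in the 4 coefficients.
Solving, Q(m) = m³ + 5m² - 2m - 1.
Then Q(3) = 65.

65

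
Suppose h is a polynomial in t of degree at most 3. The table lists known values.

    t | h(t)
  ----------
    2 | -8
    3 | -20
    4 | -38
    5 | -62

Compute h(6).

Write h(t) = at³ + bt² + ct + d; the 4 given values yield a linear system in the 4 coefficients.
Solving, the leading coefficient vanishes, and h(t) = -3t² + 3t - 2.
Then h(6) = -92.

-92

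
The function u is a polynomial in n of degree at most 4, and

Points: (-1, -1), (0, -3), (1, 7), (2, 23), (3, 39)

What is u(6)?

Write u(n) = an^4 + bn³ + cn² + dn + e; the 5 given values yield a linear system in the 5 coefficients.
Solving, the leading coefficient vanishes, and u(n) = -n³ + 6n² + 5n - 3.
Then u(6) = 27.

27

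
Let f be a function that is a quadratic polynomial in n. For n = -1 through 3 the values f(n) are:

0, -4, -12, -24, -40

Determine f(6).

First differences: -4, -8, -12, -16. Second differences: -4, -4, -4.
Level-2 differences are constant, so f has degree 2.
Fitting a degree-2 polynomial gives f(n) = -2n² - 6n - 4.
Then f(6) = -112.

-112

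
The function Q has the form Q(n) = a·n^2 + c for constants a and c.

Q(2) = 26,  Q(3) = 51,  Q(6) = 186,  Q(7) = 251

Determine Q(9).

411

From Q(2) = 26 and Q(3) = 51: 4a + c = 26 and 9a + c = 51.
Subtracting: 5a = 25, so a = 5; then c = 26 − 5·4 = 6.
So Q(n) = 5n² + 6, and Q(9) = 411.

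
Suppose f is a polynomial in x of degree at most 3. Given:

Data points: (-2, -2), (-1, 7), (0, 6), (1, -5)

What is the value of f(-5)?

-89

Write f(x) = ax³ + bx² + cx + d; the 4 given values yield a linear system in the 4 coefficients.
Solving, the leading coefficient vanishes, and f(x) = -5x² - 6x + 6.
Then f(-5) = -89.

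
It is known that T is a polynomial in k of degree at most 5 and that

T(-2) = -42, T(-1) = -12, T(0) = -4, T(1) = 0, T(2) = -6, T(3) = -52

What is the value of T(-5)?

-804

First differences: 30, 8, 4, -6, -46. Second differences: -22, -4, -10, -40. Third differences: 18, -6, -30. Fourth differences: -24, -24.
Level-4 differences are constant, so T has degree 4.
Fitting a degree-4 polynomial gives T(k) = -k^4 + k³ - k² + 5k - 4.
Then T(-5) = -804.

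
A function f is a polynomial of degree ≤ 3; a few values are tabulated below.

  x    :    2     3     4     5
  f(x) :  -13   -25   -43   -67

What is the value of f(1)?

-7

First differences: -12, -18, -24. Second differences: -6, -6.
Level-2 differences are constant, so f has degree 2.
Fitting a degree-2 polynomial gives f(x) = -3x² + 3x - 7.
Then f(1) = -7.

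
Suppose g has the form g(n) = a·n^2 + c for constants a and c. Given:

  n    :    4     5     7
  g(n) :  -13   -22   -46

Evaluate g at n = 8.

-61

From g(4) = -13 and g(5) = -22: 16a + c = -13 and 25a + c = -22.
Subtracting: 9a = -9, so a = -1; then c = -13 − (-1)·16 = 3.
So g(n) = -1n² + 3, and g(8) = -61.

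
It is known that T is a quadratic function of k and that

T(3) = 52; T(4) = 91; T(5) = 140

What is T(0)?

Write T(k) = ak² + bk + c; the 3 given values yield a linear system in the 3 coefficients.
Solving, T(k) = 5k² + 4k - 5.
Then T(0) = -5.

-5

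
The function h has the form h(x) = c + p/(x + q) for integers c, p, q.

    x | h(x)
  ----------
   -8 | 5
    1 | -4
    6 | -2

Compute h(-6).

10

(h(x) − c)(x + q) = p for each data point; the three points give a linear system in c and q, then p follows.
Solving: c = 0, q = 4, p = -20, so h(x) = -20/(x + 4).
Then h(-6) = 0 − 20/(-2) = 10.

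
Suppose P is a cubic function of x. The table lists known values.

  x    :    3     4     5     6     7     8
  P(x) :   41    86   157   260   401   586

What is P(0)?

Write P(x) = ax³ + bx² + cx + d; the 6 given values yield a linear system in the 4 coefficients.
Solving, P(x) = x³ + x² + x + 2.
Then P(0) = 2.

2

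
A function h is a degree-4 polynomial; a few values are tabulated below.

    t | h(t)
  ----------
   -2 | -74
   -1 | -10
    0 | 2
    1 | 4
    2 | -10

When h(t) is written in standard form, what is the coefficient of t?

Write h(t) = at^4 + bt³ + ct² + dt + e; the 5 given values yield a linear system in the 5 coefficients.
Solving, h(t) = -2t^4 + 3t³ - 3t² + 4t + 2.
The coefficient of t is 4.

4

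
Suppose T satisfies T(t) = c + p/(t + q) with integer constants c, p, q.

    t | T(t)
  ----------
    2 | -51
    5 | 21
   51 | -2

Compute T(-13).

(T(t) − c)(t + q) = p for each data point; the three points give a linear system in c and q, then p follows.
Solving: c = -3, q = -3, p = 48, so T(t) = -3 + 48/(t − 3).
Then T(-13) = -3 + 48/(-16) = -6.

-6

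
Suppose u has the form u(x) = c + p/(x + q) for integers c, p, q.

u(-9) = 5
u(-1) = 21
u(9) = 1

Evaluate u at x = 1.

(u(x) − c)(x + q) = p for each data point; the three points give a linear system in c and q, then p follows.
Solving: c = 3, q = 0, p = -18, so u(x) = 3 − 18/(x + 0).
Then u(1) = 3 − 18/1 = -15.

-15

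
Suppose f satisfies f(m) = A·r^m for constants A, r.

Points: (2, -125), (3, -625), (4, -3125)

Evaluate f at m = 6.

Consecutive ratio: -625/(-125) = 5, and -3125/(-625) = 5, so r = 5.
Then A·5^2 = -125 gives A = -5, and f(m) = -5·5^m.
f(6) = -5·5^6 = -78125.

-78125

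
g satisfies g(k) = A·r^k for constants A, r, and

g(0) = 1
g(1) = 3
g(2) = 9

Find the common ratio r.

3

Consecutive ratio: 3/1 = 3, and 9/3 = 3, so r = 3.
Then A·3^0 = 1 gives A = 1, and g(k) = 1·3^k.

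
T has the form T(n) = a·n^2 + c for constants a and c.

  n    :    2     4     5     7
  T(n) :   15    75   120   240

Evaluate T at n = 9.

400

From T(2) = 15 and T(4) = 75: 4a + c = 15 and 16a + c = 75.
Subtracting: 12a = 60, so a = 5; then c = 15 − 5·4 = -5.
So T(n) = 5n² − 5, and T(9) = 400.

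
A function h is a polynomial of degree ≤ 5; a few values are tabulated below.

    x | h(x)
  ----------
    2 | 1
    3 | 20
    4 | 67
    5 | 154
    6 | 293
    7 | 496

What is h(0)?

-1

First differences: 19, 47, 87, 139, 203. Second differences: 28, 40, 52, 64. Third differences: 12, 12, 12.
Level-3 differences are constant, so h has degree 3.
Fitting a degree-3 polynomial gives h(x) = 2x³ - 4x² + x - 1.
The constant term is h(0) = -1.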